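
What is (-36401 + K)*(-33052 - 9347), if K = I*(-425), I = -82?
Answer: 65760849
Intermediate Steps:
K = 34850 (K = -82*(-425) = 34850)
(-36401 + K)*(-33052 - 9347) = (-36401 + 34850)*(-33052 - 9347) = -1551*(-42399) = 65760849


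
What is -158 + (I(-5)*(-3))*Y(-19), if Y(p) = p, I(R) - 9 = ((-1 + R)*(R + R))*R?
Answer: -16745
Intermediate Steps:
I(R) = 9 + 2*R²*(-1 + R) (I(R) = 9 + ((-1 + R)*(R + R))*R = 9 + ((-1 + R)*(2*R))*R = 9 + (2*R*(-1 + R))*R = 9 + 2*R²*(-1 + R))
-158 + (I(-5)*(-3))*Y(-19) = -158 + ((9 - 2*(-5)² + 2*(-5)³)*(-3))*(-19) = -158 + ((9 - 2*25 + 2*(-125))*(-3))*(-19) = -158 + ((9 - 50 - 250)*(-3))*(-19) = -158 - 291*(-3)*(-19) = -158 + 873*(-19) = -158 - 16587 = -16745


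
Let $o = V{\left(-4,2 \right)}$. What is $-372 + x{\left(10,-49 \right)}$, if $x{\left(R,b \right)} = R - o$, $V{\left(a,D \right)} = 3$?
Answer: $-365$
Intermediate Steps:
$o = 3$
$x{\left(R,b \right)} = -3 + R$ ($x{\left(R,b \right)} = R - 3 = -3 + R$)
$-372 + x{\left(10,-49 \right)} = -372 + \left(-3 + 10\right) = -372 + 7 = -365$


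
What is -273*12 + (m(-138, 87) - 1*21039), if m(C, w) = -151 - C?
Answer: -24328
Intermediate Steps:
-273*12 + (m(-138, 87) - 1*21039) = -273*12 + ((-151 - 1*(-138)) - 1*21039) = -3276 + ((-151 + 138) - 21039) = -3276 + (-13 - 21039) = -3276 - 21052 = -24328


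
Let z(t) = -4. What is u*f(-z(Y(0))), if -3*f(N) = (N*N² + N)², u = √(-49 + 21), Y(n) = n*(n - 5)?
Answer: -9248*I*√7/3 ≈ -8156.0*I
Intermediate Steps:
Y(n) = n*(-5 + n)
u = 2*I*√7 (u = √(-28) = 2*I*√7 ≈ 5.2915*I)
f(N) = -(N + N³)²/3 (f(N) = -(N*N² + N)²/3 = -(N³ + N)²/3 = -(N + N³)²/3)
u*f(-z(Y(0))) = (2*I*√7)*(-(-1*(-4))²*(1 + (-1*(-4))²)²/3) = (2*I*√7)*(-⅓*4²*(1 + 4²)²) = (2*I*√7)*(-⅓*16*(1 + 16)²) = (2*I*√7)*(-⅓*16*17²) = (2*I*√7)*(-⅓*16*289) = (2*I*√7)*(-4624/3) = -9248*I*√7/3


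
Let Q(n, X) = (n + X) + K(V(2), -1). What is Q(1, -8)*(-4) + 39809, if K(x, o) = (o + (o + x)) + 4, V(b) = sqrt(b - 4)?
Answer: 39829 - 4*I*sqrt(2) ≈ 39829.0 - 5.6569*I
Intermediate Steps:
V(b) = sqrt(-4 + b)
K(x, o) = 4 + x + 2*o (K(x, o) = (x + 2*o) + 4 = 4 + x + 2*o)
Q(n, X) = 2 + X + n + I*sqrt(2) (Q(n, X) = (n + X) + (4 + sqrt(-4 + 2) + 2*(-1)) = (X + n) + (4 + sqrt(-2) - 2) = (X + n) + (4 + I*sqrt(2) - 2) = (X + n) + (2 + I*sqrt(2)) = 2 + X + n + I*sqrt(2))
Q(1, -8)*(-4) + 39809 = (2 - 8 + 1 + I*sqrt(2))*(-4) + 39809 = (-5 + I*sqrt(2))*(-4) + 39809 = (20 - 4*I*sqrt(2)) + 39809 = 39829 - 4*I*sqrt(2)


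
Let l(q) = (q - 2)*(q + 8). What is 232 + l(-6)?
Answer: 216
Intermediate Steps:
l(q) = (-2 + q)*(8 + q)
232 + l(-6) = 232 + (-16 + (-6)**2 + 6*(-6)) = 232 + (-16 + 36 - 36) = 232 - 16 = 216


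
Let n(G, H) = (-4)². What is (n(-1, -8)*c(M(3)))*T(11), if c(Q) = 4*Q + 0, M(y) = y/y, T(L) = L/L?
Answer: 64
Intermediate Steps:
T(L) = 1
n(G, H) = 16
M(y) = 1
c(Q) = 4*Q
(n(-1, -8)*c(M(3)))*T(11) = (16*(4*1))*1 = (16*4)*1 = 64*1 = 64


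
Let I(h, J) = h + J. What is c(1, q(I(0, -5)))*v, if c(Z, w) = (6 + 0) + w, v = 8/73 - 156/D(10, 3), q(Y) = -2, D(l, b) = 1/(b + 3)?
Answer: -273280/73 ≈ -3743.6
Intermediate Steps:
I(h, J) = J + h
D(l, b) = 1/(3 + b)
v = -68320/73 (v = 8/73 - 156/(1/(3 + 3)) = 8*(1/73) - 156/(1/6) = 8/73 - 156/⅙ = 8/73 - 156*6 = 8/73 - 936 = -68320/73 ≈ -935.89)
c(Z, w) = 6 + w
c(1, q(I(0, -5)))*v = (6 - 2)*(-68320/73) = 4*(-68320/73) = -273280/73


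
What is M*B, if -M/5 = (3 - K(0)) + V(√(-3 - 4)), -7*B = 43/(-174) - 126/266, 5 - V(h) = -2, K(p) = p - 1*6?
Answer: -95320/11571 ≈ -8.2378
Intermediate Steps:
K(p) = -6 + p (K(p) = p - 6 = -6 + p)
V(h) = 7 (V(h) = 5 - 1*(-2) = 5 + 2 = 7)
B = 2383/23142 (B = -(43/(-174) - 126/266)/7 = -(43*(-1/174) - 126*1/266)/7 = -(-43/174 - 9/19)/7 = -⅐*(-2383/3306) = 2383/23142 ≈ 0.10297)
M = -80 (M = -5*((3 - (-6 + 0)) + 7) = -5*((3 - 1*(-6)) + 7) = -5*((3 + 6) + 7) = -5*(9 + 7) = -5*16 = -80)
M*B = -80*2383/23142 = -95320/11571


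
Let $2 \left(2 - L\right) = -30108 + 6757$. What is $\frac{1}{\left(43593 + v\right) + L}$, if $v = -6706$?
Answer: $\frac{2}{97129} \approx 2.0591 \cdot 10^{-5}$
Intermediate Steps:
$L = \frac{23355}{2}$ ($L = 2 - \frac{-30108 + 6757}{2} = 2 - - \frac{23351}{2} = 2 + \frac{23351}{2} = \frac{23355}{2} \approx 11678.0$)
$\frac{1}{\left(43593 + v\right) + L} = \frac{1}{\left(43593 - 6706\right) + \frac{23355}{2}} = \frac{1}{36887 + \frac{23355}{2}} = \frac{1}{\frac{97129}{2}} = \frac{2}{97129}$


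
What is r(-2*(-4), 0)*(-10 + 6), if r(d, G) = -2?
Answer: 8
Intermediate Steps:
r(-2*(-4), 0)*(-10 + 6) = -2*(-10 + 6) = -2*(-4) = 8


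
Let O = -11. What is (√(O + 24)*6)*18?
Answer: 108*√13 ≈ 389.40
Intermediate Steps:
(√(O + 24)*6)*18 = (√(-11 + 24)*6)*18 = (√13*6)*18 = (6*√13)*18 = 108*√13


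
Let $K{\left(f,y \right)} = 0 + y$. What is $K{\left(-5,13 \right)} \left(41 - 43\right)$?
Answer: $-26$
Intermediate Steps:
$K{\left(f,y \right)} = y$
$K{\left(-5,13 \right)} \left(41 - 43\right) = 13 \left(41 - 43\right) = 13 \left(-2\right) = -26$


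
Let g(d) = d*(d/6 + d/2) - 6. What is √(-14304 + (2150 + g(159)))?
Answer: √4694 ≈ 68.513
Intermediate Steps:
g(d) = -6 + 2*d²/3 (g(d) = d*(d*(⅙) + d*(½)) - 6 = d*(d/6 + d/2) - 6 = d*(2*d/3) - 6 = 2*d²/3 - 6 = -6 + 2*d²/3)
√(-14304 + (2150 + g(159))) = √(-14304 + (2150 + (-6 + (⅔)*159²))) = √(-14304 + (2150 + (-6 + (⅔)*25281))) = √(-14304 + (2150 + (-6 + 16854))) = √(-14304 + (2150 + 16848)) = √(-14304 + 18998) = √4694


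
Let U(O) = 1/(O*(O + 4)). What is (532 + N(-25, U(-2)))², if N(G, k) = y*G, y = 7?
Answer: 127449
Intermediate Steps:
U(O) = 1/(O*(4 + O))
N(G, k) = 7*G
(532 + N(-25, U(-2)))² = (532 + 7*(-25))² = (532 - 175)² = 357² = 127449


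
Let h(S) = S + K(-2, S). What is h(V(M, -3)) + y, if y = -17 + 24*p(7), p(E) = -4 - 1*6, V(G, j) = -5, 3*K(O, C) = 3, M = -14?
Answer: -261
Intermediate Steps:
K(O, C) = 1 (K(O, C) = (⅓)*3 = 1)
p(E) = -10 (p(E) = -4 - 6 = -10)
y = -257 (y = -17 + 24*(-10) = -17 - 240 = -257)
h(S) = 1 + S (h(S) = S + 1 = 1 + S)
h(V(M, -3)) + y = (1 - 5) - 257 = -4 - 257 = -261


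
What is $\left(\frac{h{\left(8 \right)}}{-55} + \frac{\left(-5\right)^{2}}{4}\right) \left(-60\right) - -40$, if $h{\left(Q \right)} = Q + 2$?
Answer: $- \frac{3565}{11} \approx -324.09$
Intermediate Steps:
$h{\left(Q \right)} = 2 + Q$
$\left(\frac{h{\left(8 \right)}}{-55} + \frac{\left(-5\right)^{2}}{4}\right) \left(-60\right) - -40 = \left(\frac{2 + 8}{-55} + \frac{\left(-5\right)^{2}}{4}\right) \left(-60\right) - -40 = \left(10 \left(- \frac{1}{55}\right) + 25 \cdot \frac{1}{4}\right) \left(-60\right) + \left(-5 + 45\right) = \left(- \frac{2}{11} + \frac{25}{4}\right) \left(-60\right) + 40 = \frac{267}{44} \left(-60\right) + 40 = - \frac{4005}{11} + 40 = - \frac{3565}{11}$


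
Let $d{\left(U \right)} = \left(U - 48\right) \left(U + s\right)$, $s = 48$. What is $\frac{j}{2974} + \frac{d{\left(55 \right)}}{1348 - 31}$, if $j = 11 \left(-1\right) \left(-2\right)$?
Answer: $\frac{1086614}{1958379} \approx 0.55485$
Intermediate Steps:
$j = 22$ ($j = \left(-11\right) \left(-2\right) = 22$)
$d{\left(U \right)} = \left(-48 + U\right) \left(48 + U\right)$ ($d{\left(U \right)} = \left(U - 48\right) \left(U + 48\right) = \left(-48 + U\right) \left(48 + U\right)$)
$\frac{j}{2974} + \frac{d{\left(55 \right)}}{1348 - 31} = \frac{22}{2974} + \frac{-2304 + 55^{2}}{1348 - 31} = 22 \cdot \frac{1}{2974} + \frac{-2304 + 3025}{1348 - 31} = \frac{11}{1487} + \frac{721}{1317} = \frac{1086614}{1958379}$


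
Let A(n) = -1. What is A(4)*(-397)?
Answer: 397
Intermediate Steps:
A(4)*(-397) = -1*(-397) = 397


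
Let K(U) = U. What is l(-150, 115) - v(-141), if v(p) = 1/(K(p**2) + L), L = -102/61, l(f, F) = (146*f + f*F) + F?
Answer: -47335363426/1212639 ≈ -39035.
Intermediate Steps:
l(f, F) = F + 146*f + F*f (l(f, F) = (146*f + F*f) + F = F + 146*f + F*f)
L = -102/61 (L = -102*1/61 = -102/61 ≈ -1.6721)
v(p) = 1/(-102/61 + p**2) (v(p) = 1/(p**2 - 102/61) = 1/(-102/61 + p**2))
l(-150, 115) - v(-141) = (115 + 146*(-150) + 115*(-150)) - 61/(-102 + 61*(-141)**2) = (115 - 21900 - 17250) - 61/(-102 + 61*19881) = -39035 - 61/(-102 + 1212741) = -39035 - 61/1212639 = -47335363426/1212639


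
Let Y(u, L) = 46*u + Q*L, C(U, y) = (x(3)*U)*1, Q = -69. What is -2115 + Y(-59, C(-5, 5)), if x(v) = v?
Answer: -3794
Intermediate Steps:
C(U, y) = 3*U (C(U, y) = (3*U)*1 = 3*U)
Y(u, L) = -69*L + 46*u (Y(u, L) = 46*u - 69*L = -69*L + 46*u)
-2115 + Y(-59, C(-5, 5)) = -2115 + (-207*(-5) + 46*(-59)) = -2115 + (-69*(-15) - 2714) = -2115 + (1035 - 2714) = -2115 - 1679 = -3794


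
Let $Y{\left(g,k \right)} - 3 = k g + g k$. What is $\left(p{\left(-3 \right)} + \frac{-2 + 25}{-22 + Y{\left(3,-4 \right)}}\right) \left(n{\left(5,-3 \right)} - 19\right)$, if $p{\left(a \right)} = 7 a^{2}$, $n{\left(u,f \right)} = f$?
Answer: $- \frac{59092}{43} \approx -1374.2$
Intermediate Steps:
$Y{\left(g,k \right)} = 3 + 2 g k$ ($Y{\left(g,k \right)} = 3 + \left(k g + g k\right) = 3 + \left(g k + g k\right) = 3 + 2 g k$)
$\left(p{\left(-3 \right)} + \frac{-2 + 25}{-22 + Y{\left(3,-4 \right)}}\right) \left(n{\left(5,-3 \right)} - 19\right) = \left(7 \left(-3\right)^{2} + \frac{-2 + 25}{-22 + \left(3 + 2 \cdot 3 \left(-4\right)\right)}\right) \left(-3 - 19\right) = \left(7 \cdot 9 + \frac{23}{-22 + \left(3 - 24\right)}\right) \left(-3 - 19\right) = \left(63 + \frac{23}{-22 - 21}\right) \left(-22\right) = \left(63 + \frac{23}{-43}\right) \left(-22\right) = \left(63 + 23 \left(- \frac{1}{43}\right)\right) \left(-22\right) = \left(63 - \frac{23}{43}\right) \left(-22\right) = \frac{2686}{43} \left(-22\right) = - \frac{59092}{43}$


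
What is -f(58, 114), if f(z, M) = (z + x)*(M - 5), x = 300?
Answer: -39022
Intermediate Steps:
f(z, M) = (-5 + M)*(300 + z) (f(z, M) = (z + 300)*(M - 5) = (300 + z)*(-5 + M) = (-5 + M)*(300 + z))
-f(58, 114) = -(-1500 - 5*58 + 300*114 + 114*58) = -(-1500 - 290 + 34200 + 6612) = -1*39022 = -39022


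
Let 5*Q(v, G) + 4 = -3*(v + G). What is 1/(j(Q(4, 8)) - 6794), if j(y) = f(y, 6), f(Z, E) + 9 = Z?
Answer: -1/6811 ≈ -0.00014682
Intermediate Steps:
f(Z, E) = -9 + Z
Q(v, G) = -4/5 - 3*G/5 - 3*v/5 (Q(v, G) = -4/5 + (-3*(v + G))/5 = -4/5 + (-3*(G + v))/5 = -4/5 + (-3*G - 3*v)/5 = -4/5 + (-3*G/5 - 3*v/5) = -4/5 - 3*G/5 - 3*v/5)
j(y) = -9 + y
1/(j(Q(4, 8)) - 6794) = 1/((-9 + (-4/5 - 3/5*8 - 3/5*4)) - 6794) = 1/((-9 + (-4/5 - 24/5 - 12/5)) - 6794) = 1/((-9 - 8) - 6794) = 1/(-17 - 6794) = 1/(-6811) = -1/6811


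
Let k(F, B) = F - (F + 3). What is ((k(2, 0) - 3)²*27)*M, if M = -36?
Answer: -34992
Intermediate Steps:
k(F, B) = -3 (k(F, B) = F - (3 + F) = F + (-3 - F) = -3)
((k(2, 0) - 3)²*27)*M = ((-3 - 3)²*27)*(-36) = ((-6)²*27)*(-36) = (36*27)*(-36) = 972*(-36) = -34992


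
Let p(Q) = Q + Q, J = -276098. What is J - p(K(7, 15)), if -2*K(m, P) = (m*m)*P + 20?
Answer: -275343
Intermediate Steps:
K(m, P) = -10 - P*m²/2 (K(m, P) = -((m*m)*P + 20)/2 = -(m²*P + 20)/2 = -(P*m² + 20)/2 = -(20 + P*m²)/2 = -10 - P*m²/2)
p(Q) = 2*Q
J - p(K(7, 15)) = -276098 - 2*(-10 - ½*15*7²) = -276098 - 2*(-10 - ½*15*49) = -276098 - 2*(-10 - 735/2) = -276098 - 2*(-755)/2 = -276098 - 1*(-755) = -276098 + 755 = -275343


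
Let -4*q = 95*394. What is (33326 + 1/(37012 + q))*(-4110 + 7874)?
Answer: 6937909198304/55309 ≈ 1.2544e+8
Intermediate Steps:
q = -18715/2 (q = -95*394/4 = -¼*37430 = -18715/2 ≈ -9357.5)
(33326 + 1/(37012 + q))*(-4110 + 7874) = (33326 + 1/(37012 - 18715/2))*(-4110 + 7874) = (33326 + 1/(55309/2))*3764 = (33326 + 2/55309)*3764 = (1843227736/55309)*3764 = 6937909198304/55309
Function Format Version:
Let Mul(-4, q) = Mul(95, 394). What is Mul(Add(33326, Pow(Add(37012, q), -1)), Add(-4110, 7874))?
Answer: Rational(6937909198304, 55309) ≈ 1.2544e+8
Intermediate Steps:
q = Rational(-18715, 2) (q = Mul(Rational(-1, 4), Mul(95, 394)) = Mul(Rational(-1, 4), 37430) = Rational(-18715, 2) ≈ -9357.5)
Mul(Add(33326, Pow(Add(37012, q), -1)), Add(-4110, 7874)) = Mul(Add(33326, Pow(Add(37012, Rational(-18715, 2)), -1)), Add(-4110, 7874)) = Mul(Add(33326, Pow(Rational(55309, 2), -1)), 3764) = Mul(Add(33326, Rational(2, 55309)), 3764) = Mul(Rational(1843227736, 55309), 3764) = Rational(6937909198304, 55309)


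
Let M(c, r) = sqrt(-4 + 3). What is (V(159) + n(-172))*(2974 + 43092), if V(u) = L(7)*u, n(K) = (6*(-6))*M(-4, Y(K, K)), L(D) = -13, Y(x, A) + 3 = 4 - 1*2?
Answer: -95218422 - 1658376*I ≈ -9.5218e+7 - 1.6584e+6*I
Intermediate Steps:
Y(x, A) = -1 (Y(x, A) = -3 + (4 - 1*2) = -3 + (4 - 2) = -3 + 2 = -1)
M(c, r) = I (M(c, r) = sqrt(-1) = I)
n(K) = -36*I (n(K) = (6*(-6))*I = -36*I)
V(u) = -13*u
(V(159) + n(-172))*(2974 + 43092) = (-13*159 - 36*I)*(2974 + 43092) = (-2067 - 36*I)*46066 = -95218422 - 1658376*I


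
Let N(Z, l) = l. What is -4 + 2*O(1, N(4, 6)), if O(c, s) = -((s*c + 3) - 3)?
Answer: -16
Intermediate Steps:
O(c, s) = -c*s (O(c, s) = -((c*s + 3) - 3) = -((3 + c*s) - 3) = -c*s)
-4 + 2*O(1, N(4, 6)) = -4 + 2*(-1*1*6) = -4 + 2*(-6) = -4 - 12 = -16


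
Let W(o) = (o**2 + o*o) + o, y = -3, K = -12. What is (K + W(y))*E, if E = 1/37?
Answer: 3/37 ≈ 0.081081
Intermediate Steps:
E = 1/37 ≈ 0.027027
W(o) = o + 2*o**2 (W(o) = (o**2 + o**2) + o = 2*o**2 + o = o + 2*o**2)
(K + W(y))*E = (-12 - 3*(1 + 2*(-3)))*(1/37) = (-12 - 3*(1 - 6))*(1/37) = (-12 - 3*(-5))*(1/37) = (-12 + 15)*(1/37) = 3*(1/37) = 3/37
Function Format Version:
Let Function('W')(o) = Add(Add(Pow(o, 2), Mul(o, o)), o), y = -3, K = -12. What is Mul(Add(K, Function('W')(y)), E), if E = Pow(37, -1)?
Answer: Rational(3, 37) ≈ 0.081081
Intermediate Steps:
E = Rational(1, 37) ≈ 0.027027
Function('W')(o) = Add(o, Mul(2, Pow(o, 2))) (Function('W')(o) = Add(Add(Pow(o, 2), Pow(o, 2)), o) = Add(Mul(2, Pow(o, 2)), o) = Add(o, Mul(2, Pow(o, 2))))
Mul(Add(K, Function('W')(y)), E) = Mul(Add(-12, Mul(-3, Add(1, Mul(2, -3)))), Rational(1, 37)) = Mul(Add(-12, Mul(-3, Add(1, -6))), Rational(1, 37)) = Mul(Add(-12, Mul(-3, -5)), Rational(1, 37)) = Mul(Add(-12, 15), Rational(1, 37)) = Mul(3, Rational(1, 37)) = Rational(3, 37)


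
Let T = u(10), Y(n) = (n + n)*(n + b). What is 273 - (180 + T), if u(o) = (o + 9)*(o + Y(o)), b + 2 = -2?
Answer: -2377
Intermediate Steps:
b = -4 (b = -2 - 2 = -4)
Y(n) = 2*n*(-4 + n) (Y(n) = (n + n)*(n - 4) = (2*n)*(-4 + n) = 2*n*(-4 + n))
u(o) = (9 + o)*(o + 2*o*(-4 + o)) (u(o) = (o + 9)*(o + 2*o*(-4 + o)) = (9 + o)*(o + 2*o*(-4 + o)))
T = 2470 (T = 10*(-63 + 2*10² + 11*10) = 10*(-63 + 2*100 + 110) = 10*(-63 + 200 + 110) = 10*247 = 2470)
273 - (180 + T) = 273 - (180 + 2470) = 273 - 1*2650 = 273 - 2650 = -2377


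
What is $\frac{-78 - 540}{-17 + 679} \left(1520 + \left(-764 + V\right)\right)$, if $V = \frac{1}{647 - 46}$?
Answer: $- \frac{140396313}{198931} \approx -705.75$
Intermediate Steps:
$V = \frac{1}{601} \approx 0.0016639$
$\frac{-78 - 540}{-17 + 679} \left(1520 + \left(-764 + V\right)\right) = \frac{-78 - 540}{-17 + 679} \left(1520 + \left(-764 + \frac{1}{601}\right)\right) = - \frac{618}{662} \left(1520 - \frac{459163}{601}\right) = \left(-618\right) \frac{1}{662} \cdot \frac{454357}{601} = \left(- \frac{309}{331}\right) \frac{454357}{601} = - \frac{140396313}{198931}$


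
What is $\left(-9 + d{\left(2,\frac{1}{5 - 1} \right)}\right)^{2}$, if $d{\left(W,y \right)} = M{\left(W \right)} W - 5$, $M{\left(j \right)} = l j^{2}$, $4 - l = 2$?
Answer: $4$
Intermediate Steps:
$l = 2$ ($l = 4 - 2 = 2$)
$M{\left(j \right)} = 2 j^{2}$
$d{\left(W,y \right)} = -5 + 2 W^{3}$ ($d{\left(W,y \right)} = 2 W^{2} W - 5 = 2 W^{3} - 5 = -5 + 2 W^{3}$)
$\left(-9 + d{\left(2,\frac{1}{5 - 1} \right)}\right)^{2} = \left(-9 - \left(5 - 2 \cdot 2^{3}\right)\right)^{2} = \left(-9 + \left(-5 + 2 \cdot 8\right)\right)^{2} = \left(-9 + \left(-5 + 16\right)\right)^{2} = \left(-9 + 11\right)^{2} = 2^{2} = 4$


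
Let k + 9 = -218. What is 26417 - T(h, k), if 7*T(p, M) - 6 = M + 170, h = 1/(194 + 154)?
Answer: 184970/7 ≈ 26424.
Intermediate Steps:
k = -227 (k = -9 - 218 = -227)
h = 1/348 ≈ 0.0028736
T(p, M) = 176/7 + M/7 (T(p, M) = 6/7 + (M + 170)/7 = 6/7 + (170 + M)/7 = 6/7 + (170/7 + M/7) = 176/7 + M/7)
26417 - T(h, k) = 26417 - (176/7 + (⅐)*(-227)) = 26417 - (176/7 - 227/7) = 26417 - 1*(-51/7) = 26417 + 51/7 = 184970/7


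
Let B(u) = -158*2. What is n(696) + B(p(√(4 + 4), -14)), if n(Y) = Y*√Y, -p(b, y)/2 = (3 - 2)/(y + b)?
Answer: -316 + 1392*√174 ≈ 18046.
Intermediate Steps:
p(b, y) = -2/(b + y) (p(b, y) = -2*(3 - 2)/(y + b) = -2/(b + y))
n(Y) = Y^(3/2)
B(u) = -316
n(696) + B(p(√(4 + 4), -14)) = 696^(3/2) - 316 = 1392*√174 - 316 = -316 + 1392*√174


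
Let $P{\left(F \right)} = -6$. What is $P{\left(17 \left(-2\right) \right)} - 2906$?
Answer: $-2912$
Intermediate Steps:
$P{\left(17 \left(-2\right) \right)} - 2906 = -6 - 2906 = -2912$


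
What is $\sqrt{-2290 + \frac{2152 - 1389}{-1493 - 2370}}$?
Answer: $\frac{i \sqrt{34176088479}}{3863} \approx 47.856 i$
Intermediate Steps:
$\sqrt{-2290 + \frac{2152 - 1389}{-1493 - 2370}} = \sqrt{-2290 + \frac{763}{-3863}} = \sqrt{-2290 + 763 \left(- \frac{1}{3863}\right)} = \sqrt{-2290 - \frac{763}{3863}} = \sqrt{- \frac{8847033}{3863}} = \frac{i \sqrt{34176088479}}{3863}$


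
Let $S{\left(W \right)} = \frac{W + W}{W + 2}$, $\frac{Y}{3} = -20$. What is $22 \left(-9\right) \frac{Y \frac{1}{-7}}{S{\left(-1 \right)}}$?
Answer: $\frac{5940}{7} \approx 848.57$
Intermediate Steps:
$Y = -60$ ($Y = 3 \left(-20\right) = -60$)
$S{\left(W \right)} = \frac{2 W}{2 + W}$
$22 \left(-9\right) \frac{Y \frac{1}{-7}}{S{\left(-1 \right)}} = 22 \left(-9\right) \frac{\left(-60\right) \frac{1}{-7}}{2 \left(-1\right) \frac{1}{2 - 1}} = - 198 \frac{\left(-60\right) \left(- \frac{1}{7}\right)}{2 \left(-1\right) 1^{-1}} = - 198 \frac{60}{7 \cdot 2 \left(-1\right) 1} = - 198 \frac{60}{7 \left(-2\right)} = - 198 \cdot \frac{60}{7} \left(- \frac{1}{2}\right) = \left(-198\right) \left(- \frac{30}{7}\right) = \frac{5940}{7}$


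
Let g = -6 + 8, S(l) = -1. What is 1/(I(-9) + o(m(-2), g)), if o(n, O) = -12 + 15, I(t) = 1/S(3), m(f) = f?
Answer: ½ ≈ 0.50000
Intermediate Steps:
g = 2
I(t) = -1 (I(t) = 1/(-1) = -1)
o(n, O) = 3
1/(I(-9) + o(m(-2), g)) = 1/(-1 + 3) = 1/2 = ½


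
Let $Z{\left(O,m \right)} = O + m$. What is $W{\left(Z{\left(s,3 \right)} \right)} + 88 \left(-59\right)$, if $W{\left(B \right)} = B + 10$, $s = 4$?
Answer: $-5175$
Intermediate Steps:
$W{\left(B \right)} = 10 + B$
$W{\left(Z{\left(s,3 \right)} \right)} + 88 \left(-59\right) = \left(10 + \left(4 + 3\right)\right) + 88 \left(-59\right) = \left(10 + 7\right) - 5192 = 17 - 5192 = -5175$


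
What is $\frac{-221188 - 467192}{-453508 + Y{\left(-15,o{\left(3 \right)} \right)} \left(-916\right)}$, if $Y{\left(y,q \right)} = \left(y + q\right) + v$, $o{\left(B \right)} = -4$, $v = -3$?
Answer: $\frac{745}{469} \approx 1.5885$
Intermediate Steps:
$Y{\left(y,q \right)} = -3 + q + y$ ($Y{\left(y,q \right)} = \left(y + q\right) - 3 = \left(q + y\right) - 3 = -3 + q + y$)
$\frac{-221188 - 467192}{-453508 + Y{\left(-15,o{\left(3 \right)} \right)} \left(-916\right)} = \frac{-221188 - 467192}{-453508 + \left(-3 - 4 - 15\right) \left(-916\right)} = - \frac{688380}{-453508 - -20152} = - \frac{688380}{-453508 + 20152} = - \frac{688380}{-433356} = \left(-688380\right) \left(- \frac{1}{433356}\right) = \frac{745}{469}$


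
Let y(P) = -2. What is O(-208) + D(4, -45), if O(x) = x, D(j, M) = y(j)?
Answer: -210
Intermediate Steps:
D(j, M) = -2
O(-208) + D(4, -45) = -208 - 2 = -210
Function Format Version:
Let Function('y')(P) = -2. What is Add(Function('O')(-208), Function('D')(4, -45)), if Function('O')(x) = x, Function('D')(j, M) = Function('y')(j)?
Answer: -210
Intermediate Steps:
Function('D')(j, M) = -2
Add(Function('O')(-208), Function('D')(4, -45)) = Add(-208, -2) = -210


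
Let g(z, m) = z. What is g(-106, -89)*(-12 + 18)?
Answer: -636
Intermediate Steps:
g(-106, -89)*(-12 + 18) = -106*(-12 + 18) = -106*6 = -636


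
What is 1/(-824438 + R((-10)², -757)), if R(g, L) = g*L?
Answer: -1/900138 ≈ -1.1109e-6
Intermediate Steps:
R(g, L) = L*g
1/(-824438 + R((-10)², -757)) = 1/(-824438 - 757*(-10)²) = 1/(-824438 - 757*100) = 1/(-824438 - 75700) = 1/(-900138) = -1/900138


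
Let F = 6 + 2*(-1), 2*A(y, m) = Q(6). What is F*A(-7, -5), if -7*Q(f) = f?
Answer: -12/7 ≈ -1.7143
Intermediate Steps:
Q(f) = -f/7
A(y, m) = -3/7 (A(y, m) = (-⅐*6)/2 = (½)*(-6/7) = -3/7)
F = 4 (F = 6 - 2 = 4)
F*A(-7, -5) = 4*(-3/7) = -12/7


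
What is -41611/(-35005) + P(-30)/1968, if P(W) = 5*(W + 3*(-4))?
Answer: 12423233/11481640 ≈ 1.0820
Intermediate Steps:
P(W) = -60 + 5*W (P(W) = 5*(W - 12) = 5*(-12 + W) = -60 + 5*W)
-41611/(-35005) + P(-30)/1968 = -41611/(-35005) + (-60 + 5*(-30))/1968 = -41611*(-1/35005) + (-60 - 150)*(1/1968) = 41611/35005 - 210*1/1968 = 41611/35005 - 35/328 = 12423233/11481640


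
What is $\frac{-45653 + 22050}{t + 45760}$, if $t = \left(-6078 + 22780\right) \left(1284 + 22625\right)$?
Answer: $- \frac{23603}{399373878} \approx -5.91 \cdot 10^{-5}$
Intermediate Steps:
$t = 399328118$ ($t = 16702 \cdot 23909 = 399328118$)
$\frac{-45653 + 22050}{t + 45760} = \frac{-45653 + 22050}{399328118 + 45760} = - \frac{23603}{399373878}$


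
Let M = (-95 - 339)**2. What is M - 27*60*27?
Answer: 144616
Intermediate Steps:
M = 188356 (M = (-434)**2 = 188356)
M - 27*60*27 = 188356 - 27*60*27 = 188356 - 1620*27 = 188356 - 43740 = 144616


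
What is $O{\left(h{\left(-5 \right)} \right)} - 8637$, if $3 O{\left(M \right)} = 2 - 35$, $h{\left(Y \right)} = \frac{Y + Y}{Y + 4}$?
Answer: $-8648$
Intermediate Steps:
$h{\left(Y \right)} = \frac{2 Y}{4 + Y}$
$O{\left(M \right)} = -11$ ($O{\left(M \right)} = \frac{2 - 35}{3} = \frac{1}{3} \left(-33\right) = -11$)
$O{\left(h{\left(-5 \right)} \right)} - 8637 = -11 - 8637 = -8648$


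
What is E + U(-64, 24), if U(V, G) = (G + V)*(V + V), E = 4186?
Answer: 9306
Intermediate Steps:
U(V, G) = 2*V*(G + V) (U(V, G) = (G + V)*(2*V) = 2*V*(G + V))
E + U(-64, 24) = 4186 + 2*(-64)*(24 - 64) = 4186 + 2*(-64)*(-40) = 4186 + 5120 = 9306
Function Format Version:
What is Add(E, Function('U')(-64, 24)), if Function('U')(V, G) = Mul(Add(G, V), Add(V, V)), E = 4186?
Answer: 9306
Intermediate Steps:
Function('U')(V, G) = Mul(2, V, Add(G, V)) (Function('U')(V, G) = Mul(Add(G, V), Mul(2, V)) = Mul(2, V, Add(G, V)))
Add(E, Function('U')(-64, 24)) = Add(4186, Mul(2, -64, Add(24, -64))) = Add(4186, Mul(2, -64, -40)) = Add(4186, 5120) = 9306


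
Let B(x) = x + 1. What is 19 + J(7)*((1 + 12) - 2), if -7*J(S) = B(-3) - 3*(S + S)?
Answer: 617/7 ≈ 88.143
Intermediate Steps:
B(x) = 1 + x
J(S) = 2/7 + 6*S/7 (J(S) = -((1 - 3) - 3*(S + S))/7 = -(-2 - 3*2*S)/7 = -(-2 - 6*S)/7 = 2/7 + 6*S/7)
19 + J(7)*((1 + 12) - 2) = 19 + (2/7 + (6/7)*7)*((1 + 12) - 2) = 19 + (2/7 + 6)*(13 - 2) = 19 + (44/7)*11 = 19 + 484/7 = 617/7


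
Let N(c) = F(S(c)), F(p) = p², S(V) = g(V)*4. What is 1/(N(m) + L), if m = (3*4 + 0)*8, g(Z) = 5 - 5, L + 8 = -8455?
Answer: -1/8463 ≈ -0.00011816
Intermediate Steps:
L = -8463 (L = -8 - 8455 = -8463)
g(Z) = 0
S(V) = 0 (S(V) = 0*4 = 0)
m = 96 (m = (12 + 0)*8 = 12*8 = 96)
N(c) = 0 (N(c) = 0² = 0)
1/(N(m) + L) = 1/(0 - 8463) = 1/(-8463) = -1/8463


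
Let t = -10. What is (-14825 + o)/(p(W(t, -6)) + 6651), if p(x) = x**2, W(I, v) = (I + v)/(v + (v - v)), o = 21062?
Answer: 56133/59923 ≈ 0.93675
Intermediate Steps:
W(I, v) = (I + v)/v (W(I, v) = (I + v)/(v + 0) = (I + v)/v)
(-14825 + o)/(p(W(t, -6)) + 6651) = (-14825 + 21062)/(((-10 - 6)/(-6))**2 + 6651) = 6237/((-1/6*(-16))**2 + 6651) = 6237/((8/3)**2 + 6651) = 6237/(64/9 + 6651) = 6237/(59923/9) = 6237*(9/59923) = 56133/59923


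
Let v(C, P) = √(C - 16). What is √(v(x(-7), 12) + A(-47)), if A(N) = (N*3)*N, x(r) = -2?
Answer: √(6627 + 3*I*√2) ≈ 81.406 + 0.0261*I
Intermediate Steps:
A(N) = 3*N² (A(N) = (3*N)*N = 3*N²)
v(C, P) = √(-16 + C)
√(v(x(-7), 12) + A(-47)) = √(√(-16 - 2) + 3*(-47)²) = √(√(-18) + 3*2209) = √(3*I*√2 + 6627) = √(6627 + 3*I*√2)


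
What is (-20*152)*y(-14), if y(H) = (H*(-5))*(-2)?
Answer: 425600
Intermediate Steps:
y(H) = 10*H (y(H) = -5*H*(-2) = 10*H)
(-20*152)*y(-14) = (-20*152)*(10*(-14)) = -3040*(-140) = 425600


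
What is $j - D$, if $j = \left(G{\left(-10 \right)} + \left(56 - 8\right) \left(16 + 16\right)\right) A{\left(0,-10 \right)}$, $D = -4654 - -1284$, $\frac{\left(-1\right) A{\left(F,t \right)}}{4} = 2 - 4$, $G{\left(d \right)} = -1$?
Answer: $15650$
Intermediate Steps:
$A{\left(F,t \right)} = 8$ ($A{\left(F,t \right)} = - 4 \left(2 - 4\right) = \left(-4\right) \left(-2\right) = 8$)
$D = -3370$ ($D = -4654 + 1284 = -3370$)
$j = 12280$ ($j = \left(-1 + \left(56 - 8\right) \left(16 + 16\right)\right) 8 = \left(-1 + 48 \cdot 32\right) 8 = \left(-1 + 1536\right) 8 = 1535 \cdot 8 = 12280$)
$j - D = 12280 - -3370 = 12280 + 3370 = 15650$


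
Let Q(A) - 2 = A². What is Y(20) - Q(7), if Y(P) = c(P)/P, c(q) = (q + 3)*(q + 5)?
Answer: -89/4 ≈ -22.250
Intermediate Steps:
Q(A) = 2 + A²
c(q) = (3 + q)*(5 + q)
Y(P) = (15 + P² + 8*P)/P
Y(20) - Q(7) = (8 + 20 + 15/20) - (2 + 7²) = (8 + 20 + 15*(1/20)) - (2 + 49) = (8 + 20 + ¾) - 1*51 = 115/4 - 51 = -89/4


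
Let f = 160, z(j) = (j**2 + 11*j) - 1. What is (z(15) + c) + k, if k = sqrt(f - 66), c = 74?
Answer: 463 + sqrt(94) ≈ 472.70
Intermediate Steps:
z(j) = -1 + j**2 + 11*j
k = sqrt(94) (k = sqrt(160 - 66) = sqrt(94) ≈ 9.6954)
(z(15) + c) + k = ((-1 + 15**2 + 11*15) + 74) + sqrt(94) = ((-1 + 225 + 165) + 74) + sqrt(94) = (389 + 74) + sqrt(94) = 463 + sqrt(94)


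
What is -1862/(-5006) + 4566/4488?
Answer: 2601171/1872244 ≈ 1.3893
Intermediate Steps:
-1862/(-5006) + 4566/4488 = -1862*(-1/5006) + 4566*(1/4488) = 931/2503 + 761/748 = 2601171/1872244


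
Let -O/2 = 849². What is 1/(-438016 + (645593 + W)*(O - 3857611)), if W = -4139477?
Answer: 1/18514835075276 ≈ 5.4011e-14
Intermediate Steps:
O = -1441602 (O = -2*849² = -2*720801 = -1441602)
1/(-438016 + (645593 + W)*(O - 3857611)) = 1/(-438016 + (645593 - 4139477)*(-1441602 - 3857611)) = 1/(-438016 - 3493884*(-5299213)) = 1/(-438016 + 18514835513292) = 1/18514835075276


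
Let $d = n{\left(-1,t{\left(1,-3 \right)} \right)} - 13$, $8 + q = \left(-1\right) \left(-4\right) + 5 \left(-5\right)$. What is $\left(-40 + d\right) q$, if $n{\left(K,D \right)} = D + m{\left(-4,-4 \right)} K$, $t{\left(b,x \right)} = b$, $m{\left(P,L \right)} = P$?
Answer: $1392$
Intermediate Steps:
$q = -29$ ($q = -8 + \left(\left(-1\right) \left(-4\right) + 5 \left(-5\right)\right) = -8 + \left(4 - 25\right) = -8 - 21 = -29$)
$n{\left(K,D \right)} = D - 4 K$
$d = -8$ ($d = \left(1 - -4\right) - 13 = \left(1 + 4\right) - 13 = 5 - 13 = -8$)
$\left(-40 + d\right) q = \left(-40 - 8\right) \left(-29\right) = \left(-48\right) \left(-29\right) = 1392$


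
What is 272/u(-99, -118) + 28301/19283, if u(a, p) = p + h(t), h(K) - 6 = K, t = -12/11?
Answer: -5622073/5997013 ≈ -0.93748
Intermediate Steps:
t = -12/11 (t = -12*1/11 = -12/11 ≈ -1.0909)
h(K) = 6 + K
u(a, p) = 54/11 + p (u(a, p) = p + (6 - 12/11) = p + 54/11 = 54/11 + p)
272/u(-99, -118) + 28301/19283 = 272/(54/11 - 118) + 28301/19283 = 272/(-1244/11) + 28301*(1/19283) = 272*(-11/1244) + 28301/19283 = -748/311 + 28301/19283 = -5622073/5997013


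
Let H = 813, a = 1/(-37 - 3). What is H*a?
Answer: -813/40 ≈ -20.325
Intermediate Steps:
a = -1/40 (a = 1/(-40) = -1/40 ≈ -0.025000)
H*a = 813*(-1/40) = -813/40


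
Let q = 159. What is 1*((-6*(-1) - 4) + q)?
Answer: 161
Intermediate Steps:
1*((-6*(-1) - 4) + q) = 1*((-6*(-1) - 4) + 159) = 1*((6 - 4) + 159) = 1*(2 + 159) = 1*161 = 161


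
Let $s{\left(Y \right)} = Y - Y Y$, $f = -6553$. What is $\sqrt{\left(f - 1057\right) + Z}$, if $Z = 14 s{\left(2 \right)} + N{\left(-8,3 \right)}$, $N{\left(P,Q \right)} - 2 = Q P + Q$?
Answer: $i \sqrt{7657} \approx 87.504 i$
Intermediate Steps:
$N{\left(P,Q \right)} = 2 + Q + P Q$ ($N{\left(P,Q \right)} = 2 + \left(Q P + Q\right) = 2 + \left(P Q + Q\right) = 2 + \left(Q + P Q\right) = 2 + Q + P Q$)
$s{\left(Y \right)} = Y - Y^{2}$
$Z = -47$ ($Z = 14 \cdot 2 \left(1 - 2\right) + \left(2 + 3 - 24\right) = 14 \cdot 2 \left(-1\right) - 19 = 14 \left(-2\right) - 19 = -28 - 19 = -47$)
$\sqrt{\left(f - 1057\right) + Z} = \sqrt{\left(-6553 - 1057\right) - 47} = \sqrt{-7610 - 47} = \sqrt{-7657} = i \sqrt{7657}$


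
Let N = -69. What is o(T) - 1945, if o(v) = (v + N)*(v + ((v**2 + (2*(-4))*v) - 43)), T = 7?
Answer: 721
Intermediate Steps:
o(v) = (-69 + v)*(-43 + v**2 - 7*v) (o(v) = (v - 69)*(v + ((v**2 + (2*(-4))*v) - 43)) = (-69 + v)*(v + ((v**2 - 8*v) - 43)) = (-69 + v)*(v + (-43 + v**2 - 8*v)) = (-69 + v)*(-43 + v**2 - 7*v))
o(T) - 1945 = (2967 + 7**3 - 76*7**2 + 440*7) - 1945 = (2967 + 343 - 76*49 + 3080) - 1945 = (2967 + 343 - 3724 + 3080) - 1945 = 2666 - 1945 = 721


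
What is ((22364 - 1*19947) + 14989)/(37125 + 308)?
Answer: 17406/37433 ≈ 0.46499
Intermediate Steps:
((22364 - 1*19947) + 14989)/(37125 + 308) = ((22364 - 19947) + 14989)/37433 = (2417 + 14989)*(1/37433) = 17406*(1/37433) = 17406/37433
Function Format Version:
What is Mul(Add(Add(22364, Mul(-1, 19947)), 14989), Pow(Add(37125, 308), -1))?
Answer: Rational(17406, 37433) ≈ 0.46499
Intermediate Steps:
Mul(Add(Add(22364, Mul(-1, 19947)), 14989), Pow(Add(37125, 308), -1)) = Mul(Add(Add(22364, -19947), 14989), Pow(37433, -1)) = Mul(Add(2417, 14989), Rational(1, 37433)) = Mul(17406, Rational(1, 37433)) = Rational(17406, 37433)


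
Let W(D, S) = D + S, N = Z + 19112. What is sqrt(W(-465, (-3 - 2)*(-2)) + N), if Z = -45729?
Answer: 24*I*sqrt(47) ≈ 164.54*I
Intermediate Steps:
N = -26617 (N = -45729 + 19112 = -26617)
sqrt(W(-465, (-3 - 2)*(-2)) + N) = sqrt((-465 + (-3 - 2)*(-2)) - 26617) = sqrt((-465 - 5*(-2)) - 26617) = sqrt((-465 + 10) - 26617) = sqrt(-455 - 26617) = sqrt(-27072) = 24*I*sqrt(47)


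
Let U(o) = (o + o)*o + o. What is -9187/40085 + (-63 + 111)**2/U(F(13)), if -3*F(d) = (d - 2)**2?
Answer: 565523707/1159218115 ≈ 0.48785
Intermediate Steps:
F(d) = -(-2 + d)**2/3 (F(d) = -(d - 2)**2/3 = -(-2 + d)**2/3)
U(o) = o + 2*o**2 (U(o) = (2*o)*o + o = 2*o**2 + o = o + 2*o**2)
-9187/40085 + (-63 + 111)**2/U(F(13)) = -9187/40085 + (-63 + 111)**2/(((-(-2 + 13)**2/3)*(1 + 2*(-(-2 + 13)**2/3)))) = -9187*1/40085 + 48**2/(((-1/3*11**2)*(1 + 2*(-1/3*11**2)))) = -9187/40085 + 2304/(((-1/3*121)*(1 + 2*(-1/3*121)))) = -9187/40085 + 2304/((-121*(1 + 2*(-121/3))/3)) = -9187/40085 + 2304/((-121*(1 - 242/3)/3)) = -9187/40085 + 2304/((-121/3*(-239/3))) = -9187/40085 + 2304/(28919/9) = -9187/40085 + 2304*(9/28919) = -9187/40085 + 20736/28919 = 565523707/1159218115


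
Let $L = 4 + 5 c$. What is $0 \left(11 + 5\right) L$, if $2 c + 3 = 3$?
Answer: $0$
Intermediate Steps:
$c = 0$ ($c = - \frac{3}{2} + \frac{1}{2} \cdot 3 = - \frac{3}{2} + \frac{3}{2} = 0$)
$L = 4$ ($L = 4 + 5 \cdot 0 = 4 + 0 = 4$)
$0 \left(11 + 5\right) L = 0 \left(11 + 5\right) 4 = 0 \cdot 16 \cdot 4 = 0 \cdot 4 = 0$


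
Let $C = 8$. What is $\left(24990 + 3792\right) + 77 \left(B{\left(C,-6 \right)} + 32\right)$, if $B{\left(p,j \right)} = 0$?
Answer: $31246$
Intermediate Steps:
$\left(24990 + 3792\right) + 77 \left(B{\left(C,-6 \right)} + 32\right) = \left(24990 + 3792\right) + 77 \left(0 + 32\right) = 28782 + 77 \cdot 32 = 28782 + 2464 = 31246$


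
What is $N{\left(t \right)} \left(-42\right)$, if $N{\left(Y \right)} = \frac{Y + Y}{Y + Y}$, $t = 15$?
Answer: $-42$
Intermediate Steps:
$N{\left(Y \right)} = 1$ ($N{\left(Y \right)} = \frac{2 Y}{2 Y} = 2 Y \frac{1}{2 Y} = 1$)
$N{\left(t \right)} \left(-42\right) = 1 \left(-42\right) = -42$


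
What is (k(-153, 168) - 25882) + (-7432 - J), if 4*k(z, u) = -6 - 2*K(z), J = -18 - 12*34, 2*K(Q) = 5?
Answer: -131563/4 ≈ -32891.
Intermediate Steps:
K(Q) = 5/2 (K(Q) = (1/2)*5 = 5/2)
J = -426 (J = -18 - 408 = -426)
k(z, u) = -11/4 (k(z, u) = (-6 - 2*5/2)/4 = (-6 - 5)/4 = (1/4)*(-11) = -11/4)
(k(-153, 168) - 25882) + (-7432 - J) = (-11/4 - 25882) + (-7432 - 1*(-426)) = -103539/4 + (-7432 + 426) = -103539/4 - 7006 = -131563/4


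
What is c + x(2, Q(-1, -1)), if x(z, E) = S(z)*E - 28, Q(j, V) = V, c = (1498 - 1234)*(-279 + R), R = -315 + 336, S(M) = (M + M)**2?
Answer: -68156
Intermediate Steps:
S(M) = 4*M**2 (S(M) = (2*M)**2 = 4*M**2)
R = 21
c = -68112 (c = (1498 - 1234)*(-279 + 21) = 264*(-258) = -68112)
x(z, E) = -28 + 4*E*z**2 (x(z, E) = (4*z**2)*E - 28 = 4*E*z**2 - 28 = -28 + 4*E*z**2)
c + x(2, Q(-1, -1)) = -68112 + (-28 + 4*(-1)*2**2) = -68112 + (-28 + 4*(-1)*4) = -68112 + (-28 - 16) = -68112 - 44 = -68156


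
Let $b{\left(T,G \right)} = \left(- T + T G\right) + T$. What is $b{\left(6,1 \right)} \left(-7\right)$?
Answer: $-42$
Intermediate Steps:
$b{\left(T,G \right)} = G T$ ($b{\left(T,G \right)} = \left(- T + G T\right) + T = G T$)
$b{\left(6,1 \right)} \left(-7\right) = 1 \cdot 6 \left(-7\right) = 6 \left(-7\right) = -42$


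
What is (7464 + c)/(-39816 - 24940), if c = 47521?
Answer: -54985/64756 ≈ -0.84911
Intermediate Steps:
(7464 + c)/(-39816 - 24940) = (7464 + 47521)/(-39816 - 24940) = 54985/(-64756) = 54985*(-1/64756) = -54985/64756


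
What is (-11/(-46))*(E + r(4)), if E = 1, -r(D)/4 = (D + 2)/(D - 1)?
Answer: -77/46 ≈ -1.6739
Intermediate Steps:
r(D) = -4*(2 + D)/(-1 + D) (r(D) = -4*(D + 2)/(D - 1) = -4*(2 + D)/(-1 + D))
(-11/(-46))*(E + r(4)) = (-11/(-46))*(1 + 4*(-2 - 1*4)/(-1 + 4)) = (-11*(-1/46))*(1 + 4*(-2 - 4)/3) = 11*(1 + 4*(⅓)*(-6))/46 = 11*(1 - 8)/46 = (11/46)*(-7) = -77/46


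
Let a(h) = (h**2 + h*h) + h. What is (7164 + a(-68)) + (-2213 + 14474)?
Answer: 28605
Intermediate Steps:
a(h) = h + 2*h**2 (a(h) = (h**2 + h**2) + h = 2*h**2 + h = h + 2*h**2)
(7164 + a(-68)) + (-2213 + 14474) = (7164 - 68*(1 + 2*(-68))) + (-2213 + 14474) = (7164 - 68*(1 - 136)) + 12261 = (7164 - 68*(-135)) + 12261 = (7164 + 9180) + 12261 = 16344 + 12261 = 28605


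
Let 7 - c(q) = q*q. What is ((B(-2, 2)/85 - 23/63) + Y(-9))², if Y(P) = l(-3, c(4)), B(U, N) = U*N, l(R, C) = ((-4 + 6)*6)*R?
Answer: 38019930169/28676025 ≈ 1325.8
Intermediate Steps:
c(q) = 7 - q² (c(q) = 7 - q*q = 7 - q²)
l(R, C) = 12*R (l(R, C) = (2*6)*R = 12*R)
B(U, N) = N*U
Y(P) = -36 (Y(P) = 12*(-3) = -36)
((B(-2, 2)/85 - 23/63) + Y(-9))² = (((2*(-2))/85 - 23/63) - 36)² = ((-4*1/85 - 23*1/63) - 36)² = ((-4/85 - 23/63) - 36)² = (-2207/5355 - 36)² = (-194987/5355)² = 38019930169/28676025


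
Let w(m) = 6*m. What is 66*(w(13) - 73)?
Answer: 330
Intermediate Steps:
66*(w(13) - 73) = 66*(6*13 - 73) = 66*(78 - 73) = 66*5 = 330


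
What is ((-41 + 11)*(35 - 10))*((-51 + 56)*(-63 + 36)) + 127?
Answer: 101377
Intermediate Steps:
((-41 + 11)*(35 - 10))*((-51 + 56)*(-63 + 36)) + 127 = (-30*25)*(5*(-27)) + 127 = -750*(-135) + 127 = 101250 + 127 = 101377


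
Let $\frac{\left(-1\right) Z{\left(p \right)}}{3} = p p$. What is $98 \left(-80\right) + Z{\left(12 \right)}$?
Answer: $-8272$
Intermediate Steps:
$Z{\left(p \right)} = - 3 p^{2}$ ($Z{\left(p \right)} = - 3 p p = - 3 p^{2}$)
$98 \left(-80\right) + Z{\left(12 \right)} = 98 \left(-80\right) - 3 \cdot 12^{2} = -7840 - 432 = -8272$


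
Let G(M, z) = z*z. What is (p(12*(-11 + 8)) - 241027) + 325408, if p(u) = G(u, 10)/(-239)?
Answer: 20166959/239 ≈ 84381.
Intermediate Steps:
G(M, z) = z²
p(u) = -100/239 (p(u) = 10²/(-239) = 100*(-1/239) = -100/239)
(p(12*(-11 + 8)) - 241027) + 325408 = (-100/239 - 241027) + 325408 = -57605553/239 + 325408 = 20166959/239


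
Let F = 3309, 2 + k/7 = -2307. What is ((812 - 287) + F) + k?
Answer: -12329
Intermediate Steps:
k = -16163 (k = -14 + 7*(-2307) = -14 - 16149 = -16163)
((812 - 287) + F) + k = ((812 - 287) + 3309) - 16163 = (525 + 3309) - 16163 = 3834 - 16163 = -12329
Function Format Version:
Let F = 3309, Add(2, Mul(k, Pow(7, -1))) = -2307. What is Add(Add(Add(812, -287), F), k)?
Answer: -12329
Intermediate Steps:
k = -16163 (k = Add(-14, Mul(7, -2307)) = Add(-14, -16149) = -16163)
Add(Add(Add(812, -287), F), k) = Add(Add(Add(812, -287), 3309), -16163) = Add(Add(525, 3309), -16163) = Add(3834, -16163) = -12329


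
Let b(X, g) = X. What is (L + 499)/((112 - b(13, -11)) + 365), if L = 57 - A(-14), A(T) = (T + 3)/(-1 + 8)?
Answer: 3903/3248 ≈ 1.2017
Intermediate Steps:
A(T) = 3/7 + T/7 (A(T) = (3 + T)/7 = (3 + T)*(⅐) = 3/7 + T/7)
L = 410/7 (L = 57 - (3/7 + (⅐)*(-14)) = 57 - (3/7 - 2) = 57 - 1*(-11/7) = 57 + 11/7 = 410/7 ≈ 58.571)
(L + 499)/((112 - b(13, -11)) + 365) = (410/7 + 499)/((112 - 1*13) + 365) = 3903/(7*((112 - 13) + 365)) = 3903/(7*(99 + 365)) = (3903/7)/464 = (3903/7)*(1/464) = 3903/3248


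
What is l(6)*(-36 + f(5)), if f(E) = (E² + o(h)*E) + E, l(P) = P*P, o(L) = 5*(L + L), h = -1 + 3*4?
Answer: 19584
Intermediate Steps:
h = 11 (h = -1 + 12 = 11)
o(L) = 10*L (o(L) = 5*(2*L) = 10*L)
l(P) = P²
f(E) = E² + 111*E (f(E) = (E² + (10*11)*E) + E = (E² + 110*E) + E = E² + 111*E)
l(6)*(-36 + f(5)) = 6²*(-36 + 5*(111 + 5)) = 36*(-36 + 5*116) = 36*(-36 + 580) = 36*544 = 19584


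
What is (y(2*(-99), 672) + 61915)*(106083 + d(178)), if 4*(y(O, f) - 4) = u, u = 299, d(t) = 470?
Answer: 26422480175/4 ≈ 6.6056e+9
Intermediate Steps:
y(O, f) = 315/4 (y(O, f) = 4 + (¼)*299 = 4 + 299/4 = 315/4)
(y(2*(-99), 672) + 61915)*(106083 + d(178)) = (315/4 + 61915)*(106083 + 470) = (247975/4)*106553 = 26422480175/4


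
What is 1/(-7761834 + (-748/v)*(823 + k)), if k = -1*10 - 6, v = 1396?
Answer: -349/2709030975 ≈ -1.2883e-7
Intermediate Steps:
k = -16 (k = -10 - 6 = -16)
1/(-7761834 + (-748/v)*(823 + k)) = 1/(-7761834 + (-748/1396)*(823 - 16)) = 1/(-7761834 - 748*1/1396*807) = 1/(-7761834 - 187/349*807) = 1/(-7761834 - 150909/349) = 1/(-2709030975/349) = -349/2709030975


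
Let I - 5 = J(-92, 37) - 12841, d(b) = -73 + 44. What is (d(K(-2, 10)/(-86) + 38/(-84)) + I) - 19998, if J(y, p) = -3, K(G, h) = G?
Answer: -32866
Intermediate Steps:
d(b) = -29
I = -12839 (I = 5 + (-3 - 12841) = 5 - 12844 = -12839)
(d(K(-2, 10)/(-86) + 38/(-84)) + I) - 19998 = (-29 - 12839) - 19998 = -12868 - 19998 = -32866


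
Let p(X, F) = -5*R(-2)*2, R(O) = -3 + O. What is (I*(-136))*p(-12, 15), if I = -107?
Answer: 727600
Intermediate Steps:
p(X, F) = 50 (p(X, F) = -5*(-3 - 2)*2 = -5*(-5)*2 = 25*2 = 50)
(I*(-136))*p(-12, 15) = -107*(-136)*50 = 14552*50 = 727600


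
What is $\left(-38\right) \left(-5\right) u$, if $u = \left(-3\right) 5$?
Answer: $-2850$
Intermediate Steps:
$u = -15$
$\left(-38\right) \left(-5\right) u = \left(-38\right) \left(-5\right) \left(-15\right) = 190 \left(-15\right) = -2850$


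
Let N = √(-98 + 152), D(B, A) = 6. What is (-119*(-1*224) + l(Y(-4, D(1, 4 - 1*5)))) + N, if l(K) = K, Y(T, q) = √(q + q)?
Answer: 26656 + 2*√3 + 3*√6 ≈ 26667.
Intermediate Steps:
Y(T, q) = √2*√q (Y(T, q) = √(2*q) = √2*√q)
N = 3*√6 (N = √54 = 3*√6 ≈ 7.3485)
(-119*(-1*224) + l(Y(-4, D(1, 4 - 1*5)))) + N = (-119*(-1*224) + √2*√6) + 3*√6 = (-119/(1/(-224)) + 2*√3) + 3*√6 = (-119/(-1/224) + 2*√3) + 3*√6 = (-119*(-224) + 2*√3) + 3*√6 = (26656 + 2*√3) + 3*√6 = 26656 + 2*√3 + 3*√6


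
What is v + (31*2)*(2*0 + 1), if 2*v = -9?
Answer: 115/2 ≈ 57.500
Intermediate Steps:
v = -9/2 (v = (½)*(-9) = -9/2 ≈ -4.5000)
v + (31*2)*(2*0 + 1) = -9/2 + (31*2)*(2*0 + 1) = -9/2 + 62*(0 + 1) = -9/2 + 62*1 = -9/2 + 62 = 115/2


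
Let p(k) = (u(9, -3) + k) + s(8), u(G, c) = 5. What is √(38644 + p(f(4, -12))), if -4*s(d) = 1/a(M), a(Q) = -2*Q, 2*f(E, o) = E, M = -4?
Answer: √2473662/8 ≈ 196.60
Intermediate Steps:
f(E, o) = E/2
s(d) = -1/32 (s(d) = -1/(4*((-2*(-4)))) = -¼/8 = -¼*⅛ = -1/32)
p(k) = 159/32 + k (p(k) = (5 + k) - 1/32 = 159/32 + k)
√(38644 + p(f(4, -12))) = √(38644 + (159/32 + (½)*4)) = √(38644 + (159/32 + 2)) = √(38644 + 223/32) = √(1236831/32) = √2473662/8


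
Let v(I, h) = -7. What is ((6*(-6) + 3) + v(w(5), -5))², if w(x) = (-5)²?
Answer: 1600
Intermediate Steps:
w(x) = 25
((6*(-6) + 3) + v(w(5), -5))² = ((6*(-6) + 3) - 7)² = ((-36 + 3) - 7)² = (-33 - 7)² = (-40)² = 1600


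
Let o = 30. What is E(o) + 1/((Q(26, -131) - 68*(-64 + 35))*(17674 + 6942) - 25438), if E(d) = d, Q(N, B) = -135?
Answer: 1355824621/45194154 ≈ 30.000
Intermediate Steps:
E(o) + 1/((Q(26, -131) - 68*(-64 + 35))*(17674 + 6942) - 25438) = 30 + 1/((-135 - 68*(-64 + 35))*(17674 + 6942) - 25438) = 30 + 1/((-135 - 68*(-29))*24616 - 25438) = 30 + 1/((-135 + 1972)*24616 - 25438) = 30 + 1/(1837*24616 - 25438) = 30 + 1/(45219592 - 25438) = 30 + 1/45194154 = 1355824621/45194154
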